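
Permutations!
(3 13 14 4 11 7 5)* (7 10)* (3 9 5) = (3 13 14 4 11 10 7)(5 9) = [0, 1, 2, 13, 11, 9, 6, 3, 8, 5, 7, 10, 12, 14, 4]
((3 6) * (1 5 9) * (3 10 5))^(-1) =(1 9 5 10 6 3)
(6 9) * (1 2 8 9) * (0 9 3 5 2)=(0 9 6 1)(2 8 3 5)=[9, 0, 8, 5, 4, 2, 1, 7, 3, 6]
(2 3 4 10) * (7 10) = (2 3 4 7 10) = [0, 1, 3, 4, 7, 5, 6, 10, 8, 9, 2]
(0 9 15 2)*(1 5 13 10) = (0 9 15 2)(1 5 13 10) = [9, 5, 0, 3, 4, 13, 6, 7, 8, 15, 1, 11, 12, 10, 14, 2]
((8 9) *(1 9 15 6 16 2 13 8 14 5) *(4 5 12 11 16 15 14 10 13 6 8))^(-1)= (1 5 4 13 10 9)(2 16 11 12 14 8 15 6)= ((1 9 10 13 4 5)(2 6 15 8 14 12 11 16))^(-1)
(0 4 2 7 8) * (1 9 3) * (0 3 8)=[4, 9, 7, 1, 2, 5, 6, 0, 3, 8]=(0 4 2 7)(1 9 8 3)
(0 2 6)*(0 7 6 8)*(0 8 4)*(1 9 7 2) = (0 1 9 7 6 2 4) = [1, 9, 4, 3, 0, 5, 2, 6, 8, 7]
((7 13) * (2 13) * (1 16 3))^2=(1 3 16)(2 7 13)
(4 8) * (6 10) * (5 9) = (4 8)(5 9)(6 10) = [0, 1, 2, 3, 8, 9, 10, 7, 4, 5, 6]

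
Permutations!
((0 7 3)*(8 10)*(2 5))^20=(10)(0 3 7)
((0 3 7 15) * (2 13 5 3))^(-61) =(0 13 3 15 2 5 7)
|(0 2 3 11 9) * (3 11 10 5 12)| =4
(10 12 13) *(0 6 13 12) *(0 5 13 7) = (0 6 7)(5 13 10) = [6, 1, 2, 3, 4, 13, 7, 0, 8, 9, 5, 11, 12, 10]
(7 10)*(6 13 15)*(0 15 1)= (0 15 6 13 1)(7 10)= [15, 0, 2, 3, 4, 5, 13, 10, 8, 9, 7, 11, 12, 1, 14, 6]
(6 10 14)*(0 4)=(0 4)(6 10 14)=[4, 1, 2, 3, 0, 5, 10, 7, 8, 9, 14, 11, 12, 13, 6]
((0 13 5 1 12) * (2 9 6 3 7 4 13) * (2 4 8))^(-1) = (0 12 1 5 13 4)(2 8 7 3 6 9)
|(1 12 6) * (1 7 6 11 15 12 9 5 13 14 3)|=6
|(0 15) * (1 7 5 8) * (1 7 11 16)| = 6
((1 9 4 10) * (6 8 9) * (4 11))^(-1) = ((1 6 8 9 11 4 10))^(-1) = (1 10 4 11 9 8 6)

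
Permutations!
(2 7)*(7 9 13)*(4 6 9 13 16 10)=(2 13 7)(4 6 9 16 10)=[0, 1, 13, 3, 6, 5, 9, 2, 8, 16, 4, 11, 12, 7, 14, 15, 10]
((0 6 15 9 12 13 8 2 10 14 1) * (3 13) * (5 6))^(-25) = ((0 5 6 15 9 12 3 13 8 2 10 14 1))^(-25) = (0 5 6 15 9 12 3 13 8 2 10 14 1)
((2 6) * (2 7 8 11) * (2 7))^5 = (2 6)(7 11 8)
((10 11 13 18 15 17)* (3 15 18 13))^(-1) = ((18)(3 15 17 10 11))^(-1) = (18)(3 11 10 17 15)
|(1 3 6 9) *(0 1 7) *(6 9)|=5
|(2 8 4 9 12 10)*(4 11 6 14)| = 9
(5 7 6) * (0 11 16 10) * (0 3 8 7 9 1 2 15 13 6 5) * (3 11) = (0 3 8 7 5 9 1 2 15 13 6)(10 11 16) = [3, 2, 15, 8, 4, 9, 0, 5, 7, 1, 11, 16, 12, 6, 14, 13, 10]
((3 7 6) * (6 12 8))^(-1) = (3 6 8 12 7)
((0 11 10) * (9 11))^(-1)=(0 10 11 9)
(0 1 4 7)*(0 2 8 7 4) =[1, 0, 8, 3, 4, 5, 6, 2, 7] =(0 1)(2 8 7)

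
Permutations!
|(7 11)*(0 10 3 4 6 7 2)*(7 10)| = 4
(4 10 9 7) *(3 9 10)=(10)(3 9 7 4)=[0, 1, 2, 9, 3, 5, 6, 4, 8, 7, 10]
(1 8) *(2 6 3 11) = [0, 8, 6, 11, 4, 5, 3, 7, 1, 9, 10, 2] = (1 8)(2 6 3 11)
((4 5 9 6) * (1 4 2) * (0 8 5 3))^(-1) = (0 3 4 1 2 6 9 5 8)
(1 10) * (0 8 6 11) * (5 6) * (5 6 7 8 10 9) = [10, 9, 2, 3, 4, 7, 11, 8, 6, 5, 1, 0] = (0 10 1 9 5 7 8 6 11)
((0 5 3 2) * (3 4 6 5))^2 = ((0 3 2)(4 6 5))^2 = (0 2 3)(4 5 6)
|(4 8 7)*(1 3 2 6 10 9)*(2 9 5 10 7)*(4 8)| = 12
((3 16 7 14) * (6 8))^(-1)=((3 16 7 14)(6 8))^(-1)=(3 14 7 16)(6 8)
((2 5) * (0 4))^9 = (0 4)(2 5) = ((0 4)(2 5))^9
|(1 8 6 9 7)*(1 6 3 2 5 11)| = 6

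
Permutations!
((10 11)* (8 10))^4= (8 10 11)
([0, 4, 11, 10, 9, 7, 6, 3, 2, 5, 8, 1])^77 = [0, 8, 3, 9, 2, 1, 6, 4, 7, 11, 5, 10]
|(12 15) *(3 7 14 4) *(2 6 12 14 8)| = |(2 6 12 15 14 4 3 7 8)| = 9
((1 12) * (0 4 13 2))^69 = ((0 4 13 2)(1 12))^69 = (0 4 13 2)(1 12)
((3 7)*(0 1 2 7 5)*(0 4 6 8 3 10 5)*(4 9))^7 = ((0 1 2 7 10 5 9 4 6 8 3))^7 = (0 4 7 3 9 2 8 5 1 6 10)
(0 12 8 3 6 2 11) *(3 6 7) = (0 12 8 6 2 11)(3 7) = [12, 1, 11, 7, 4, 5, 2, 3, 6, 9, 10, 0, 8]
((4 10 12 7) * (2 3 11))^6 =(4 12)(7 10)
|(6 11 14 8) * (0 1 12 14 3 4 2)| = |(0 1 12 14 8 6 11 3 4 2)| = 10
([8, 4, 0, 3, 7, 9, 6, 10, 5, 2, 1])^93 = (0 9 8 2 5)(1 4 7 10)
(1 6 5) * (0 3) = [3, 6, 2, 0, 4, 1, 5] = (0 3)(1 6 5)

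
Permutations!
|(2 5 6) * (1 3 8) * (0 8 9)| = |(0 8 1 3 9)(2 5 6)| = 15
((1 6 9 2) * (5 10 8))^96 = (10)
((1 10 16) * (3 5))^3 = ((1 10 16)(3 5))^3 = (16)(3 5)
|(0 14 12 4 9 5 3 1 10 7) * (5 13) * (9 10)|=30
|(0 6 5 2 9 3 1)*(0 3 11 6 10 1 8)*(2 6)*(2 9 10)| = 6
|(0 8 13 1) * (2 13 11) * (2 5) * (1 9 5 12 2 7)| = 10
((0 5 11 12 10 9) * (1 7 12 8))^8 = (0 9 10 12 7 1 8 11 5)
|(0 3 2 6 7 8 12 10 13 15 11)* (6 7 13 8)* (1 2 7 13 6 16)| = 9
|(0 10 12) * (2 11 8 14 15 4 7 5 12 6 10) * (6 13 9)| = |(0 2 11 8 14 15 4 7 5 12)(6 10 13 9)| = 20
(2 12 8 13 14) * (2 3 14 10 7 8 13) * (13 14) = [0, 1, 12, 13, 4, 5, 6, 8, 2, 9, 7, 11, 14, 10, 3] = (2 12 14 3 13 10 7 8)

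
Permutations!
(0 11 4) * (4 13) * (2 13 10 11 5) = (0 5 2 13 4)(10 11) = [5, 1, 13, 3, 0, 2, 6, 7, 8, 9, 11, 10, 12, 4]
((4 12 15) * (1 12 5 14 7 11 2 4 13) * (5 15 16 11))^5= ((1 12 16 11 2 4 15 13)(5 14 7))^5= (1 4 16 13 2 12 15 11)(5 7 14)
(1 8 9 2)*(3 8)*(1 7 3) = [0, 1, 7, 8, 4, 5, 6, 3, 9, 2] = (2 7 3 8 9)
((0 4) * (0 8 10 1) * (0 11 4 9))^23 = ((0 9)(1 11 4 8 10))^23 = (0 9)(1 8 11 10 4)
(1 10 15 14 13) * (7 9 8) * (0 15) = (0 15 14 13 1 10)(7 9 8) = [15, 10, 2, 3, 4, 5, 6, 9, 7, 8, 0, 11, 12, 1, 13, 14]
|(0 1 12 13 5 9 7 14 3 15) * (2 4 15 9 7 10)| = 13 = |(0 1 12 13 5 7 14 3 9 10 2 4 15)|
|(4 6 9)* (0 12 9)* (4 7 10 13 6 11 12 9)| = 6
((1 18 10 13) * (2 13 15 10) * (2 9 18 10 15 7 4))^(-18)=(18)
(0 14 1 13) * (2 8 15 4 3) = [14, 13, 8, 2, 3, 5, 6, 7, 15, 9, 10, 11, 12, 0, 1, 4] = (0 14 1 13)(2 8 15 4 3)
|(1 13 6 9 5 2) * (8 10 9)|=8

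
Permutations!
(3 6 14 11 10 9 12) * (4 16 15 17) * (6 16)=(3 16 15 17 4 6 14 11 10 9 12)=[0, 1, 2, 16, 6, 5, 14, 7, 8, 12, 9, 10, 3, 13, 11, 17, 15, 4]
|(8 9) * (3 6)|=2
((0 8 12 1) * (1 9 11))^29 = ((0 8 12 9 11 1))^29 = (0 1 11 9 12 8)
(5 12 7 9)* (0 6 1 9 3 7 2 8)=(0 6 1 9 5 12 2 8)(3 7)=[6, 9, 8, 7, 4, 12, 1, 3, 0, 5, 10, 11, 2]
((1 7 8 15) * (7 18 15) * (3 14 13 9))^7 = (1 18 15)(3 9 13 14)(7 8)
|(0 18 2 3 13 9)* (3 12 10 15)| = 9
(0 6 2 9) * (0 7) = [6, 1, 9, 3, 4, 5, 2, 0, 8, 7] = (0 6 2 9 7)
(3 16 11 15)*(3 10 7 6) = (3 16 11 15 10 7 6) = [0, 1, 2, 16, 4, 5, 3, 6, 8, 9, 7, 15, 12, 13, 14, 10, 11]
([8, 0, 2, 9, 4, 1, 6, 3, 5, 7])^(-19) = (0 8 5 1)(3 7 9)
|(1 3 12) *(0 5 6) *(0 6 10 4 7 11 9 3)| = 10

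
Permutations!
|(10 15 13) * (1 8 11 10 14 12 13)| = |(1 8 11 10 15)(12 13 14)| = 15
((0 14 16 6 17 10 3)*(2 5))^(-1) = ((0 14 16 6 17 10 3)(2 5))^(-1) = (0 3 10 17 6 16 14)(2 5)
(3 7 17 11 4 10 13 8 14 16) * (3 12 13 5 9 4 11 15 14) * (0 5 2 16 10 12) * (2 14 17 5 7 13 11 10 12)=(0 7 5 9 4 2 16)(3 13 8)(10 14 12 11)(15 17)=[7, 1, 16, 13, 2, 9, 6, 5, 3, 4, 14, 10, 11, 8, 12, 17, 0, 15]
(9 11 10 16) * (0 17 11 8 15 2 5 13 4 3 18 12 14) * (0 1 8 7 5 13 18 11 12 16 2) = [17, 8, 13, 11, 3, 18, 6, 5, 15, 7, 2, 10, 14, 4, 1, 0, 9, 12, 16] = (0 17 12 14 1 8 15)(2 13 4 3 11 10)(5 18 16 9 7)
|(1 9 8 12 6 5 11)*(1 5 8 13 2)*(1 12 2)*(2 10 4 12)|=30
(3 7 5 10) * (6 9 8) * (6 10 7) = (3 6 9 8 10)(5 7) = [0, 1, 2, 6, 4, 7, 9, 5, 10, 8, 3]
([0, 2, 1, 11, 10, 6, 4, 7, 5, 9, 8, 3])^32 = (11)(4 8 6 10 5)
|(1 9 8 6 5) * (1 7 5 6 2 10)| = 10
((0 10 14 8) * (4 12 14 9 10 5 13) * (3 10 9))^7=((0 5 13 4 12 14 8)(3 10))^7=(14)(3 10)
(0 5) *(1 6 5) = (0 1 6 5) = [1, 6, 2, 3, 4, 0, 5]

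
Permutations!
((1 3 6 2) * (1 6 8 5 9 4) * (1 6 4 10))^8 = (1 8 9)(2 6 4)(3 5 10)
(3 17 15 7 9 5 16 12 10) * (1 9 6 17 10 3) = (1 9 5 16 12 3 10)(6 17 15 7) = [0, 9, 2, 10, 4, 16, 17, 6, 8, 5, 1, 11, 3, 13, 14, 7, 12, 15]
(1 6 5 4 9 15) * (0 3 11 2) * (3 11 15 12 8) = [11, 6, 0, 15, 9, 4, 5, 7, 3, 12, 10, 2, 8, 13, 14, 1] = (0 11 2)(1 6 5 4 9 12 8 3 15)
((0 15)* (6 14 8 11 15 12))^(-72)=(0 11 14 12 15 8 6)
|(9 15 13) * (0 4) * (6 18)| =6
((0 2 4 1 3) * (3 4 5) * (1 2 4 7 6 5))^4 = (0 7)(1 3)(2 5)(4 6)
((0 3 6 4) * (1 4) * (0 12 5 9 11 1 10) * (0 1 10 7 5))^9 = ((0 3 6 7 5 9 11 10 1 4 12))^9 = (0 4 10 9 7 3 12 1 11 5 6)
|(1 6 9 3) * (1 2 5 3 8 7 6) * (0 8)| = |(0 8 7 6 9)(2 5 3)| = 15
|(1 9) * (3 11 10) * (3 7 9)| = |(1 3 11 10 7 9)| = 6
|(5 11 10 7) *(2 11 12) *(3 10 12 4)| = 15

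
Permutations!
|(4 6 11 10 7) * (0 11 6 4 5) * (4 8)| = 10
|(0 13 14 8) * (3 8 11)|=6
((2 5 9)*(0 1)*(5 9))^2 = (9)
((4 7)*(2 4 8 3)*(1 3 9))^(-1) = (1 9 8 7 4 2 3)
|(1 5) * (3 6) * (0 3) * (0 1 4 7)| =|(0 3 6 1 5 4 7)| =7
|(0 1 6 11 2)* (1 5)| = |(0 5 1 6 11 2)| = 6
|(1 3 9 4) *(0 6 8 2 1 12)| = 9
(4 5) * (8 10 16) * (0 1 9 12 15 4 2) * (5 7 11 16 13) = (0 1 9 12 15 4 7 11 16 8 10 13 5 2) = [1, 9, 0, 3, 7, 2, 6, 11, 10, 12, 13, 16, 15, 5, 14, 4, 8]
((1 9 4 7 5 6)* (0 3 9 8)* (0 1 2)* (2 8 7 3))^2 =(1 5 8 7 6)(3 4 9)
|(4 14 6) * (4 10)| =4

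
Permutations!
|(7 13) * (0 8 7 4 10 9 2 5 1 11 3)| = 12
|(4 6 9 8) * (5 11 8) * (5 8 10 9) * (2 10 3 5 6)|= 15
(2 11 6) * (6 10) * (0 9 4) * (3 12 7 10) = (0 9 4)(2 11 3 12 7 10 6) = [9, 1, 11, 12, 0, 5, 2, 10, 8, 4, 6, 3, 7]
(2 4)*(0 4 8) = [4, 1, 8, 3, 2, 5, 6, 7, 0] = (0 4 2 8)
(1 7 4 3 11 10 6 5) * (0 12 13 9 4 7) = [12, 0, 2, 11, 3, 1, 5, 7, 8, 4, 6, 10, 13, 9] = (0 12 13 9 4 3 11 10 6 5 1)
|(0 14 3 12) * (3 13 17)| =|(0 14 13 17 3 12)| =6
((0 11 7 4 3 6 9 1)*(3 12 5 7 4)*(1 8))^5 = ((0 11 4 12 5 7 3 6 9 8 1))^5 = (0 7 1 5 8 12 9 4 6 11 3)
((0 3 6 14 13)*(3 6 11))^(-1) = ((0 6 14 13)(3 11))^(-1) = (0 13 14 6)(3 11)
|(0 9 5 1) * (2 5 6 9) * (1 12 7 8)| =|(0 2 5 12 7 8 1)(6 9)| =14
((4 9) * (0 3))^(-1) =((0 3)(4 9))^(-1) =(0 3)(4 9)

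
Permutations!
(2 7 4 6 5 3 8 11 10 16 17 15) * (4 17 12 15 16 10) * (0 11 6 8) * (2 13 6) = (0 11 4 8 2 7 17 16 12 15 13 6 5 3) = [11, 1, 7, 0, 8, 3, 5, 17, 2, 9, 10, 4, 15, 6, 14, 13, 12, 16]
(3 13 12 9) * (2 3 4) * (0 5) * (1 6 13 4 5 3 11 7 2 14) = (0 3 4 14 1 6 13 12 9 5)(2 11 7) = [3, 6, 11, 4, 14, 0, 13, 2, 8, 5, 10, 7, 9, 12, 1]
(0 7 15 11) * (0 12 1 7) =(1 7 15 11 12) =[0, 7, 2, 3, 4, 5, 6, 15, 8, 9, 10, 12, 1, 13, 14, 11]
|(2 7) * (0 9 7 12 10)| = 6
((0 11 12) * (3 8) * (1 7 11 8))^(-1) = (0 12 11 7 1 3 8) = ((0 8 3 1 7 11 12))^(-1)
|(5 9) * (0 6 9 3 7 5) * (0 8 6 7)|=|(0 7 5 3)(6 9 8)|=12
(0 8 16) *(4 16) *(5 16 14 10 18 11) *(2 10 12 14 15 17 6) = [8, 1, 10, 3, 15, 16, 2, 7, 4, 9, 18, 5, 14, 13, 12, 17, 0, 6, 11] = (0 8 4 15 17 6 2 10 18 11 5 16)(12 14)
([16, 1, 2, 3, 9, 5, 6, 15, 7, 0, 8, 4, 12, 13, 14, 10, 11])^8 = [4, 1, 2, 3, 16, 5, 6, 7, 8, 11, 10, 0, 12, 13, 14, 15, 9]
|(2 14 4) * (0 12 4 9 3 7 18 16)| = |(0 12 4 2 14 9 3 7 18 16)| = 10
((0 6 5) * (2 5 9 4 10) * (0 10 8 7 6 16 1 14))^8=((0 16 1 14)(2 5 10)(4 8 7 6 9))^8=(16)(2 10 5)(4 6 8 9 7)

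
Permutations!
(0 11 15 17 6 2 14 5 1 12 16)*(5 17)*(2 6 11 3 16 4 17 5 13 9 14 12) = (0 3 16)(1 2 12 4 17 11 15 13 9 14 5) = [3, 2, 12, 16, 17, 1, 6, 7, 8, 14, 10, 15, 4, 9, 5, 13, 0, 11]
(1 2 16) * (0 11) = (0 11)(1 2 16) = [11, 2, 16, 3, 4, 5, 6, 7, 8, 9, 10, 0, 12, 13, 14, 15, 1]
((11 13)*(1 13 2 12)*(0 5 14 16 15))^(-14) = ((0 5 14 16 15)(1 13 11 2 12))^(-14) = (0 5 14 16 15)(1 13 11 2 12)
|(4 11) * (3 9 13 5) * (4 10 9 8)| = 8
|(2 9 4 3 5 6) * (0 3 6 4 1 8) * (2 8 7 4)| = |(0 3 5 2 9 1 7 4 6 8)| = 10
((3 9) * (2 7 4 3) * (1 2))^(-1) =(1 9 3 4 7 2)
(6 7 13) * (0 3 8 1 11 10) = [3, 11, 2, 8, 4, 5, 7, 13, 1, 9, 0, 10, 12, 6] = (0 3 8 1 11 10)(6 7 13)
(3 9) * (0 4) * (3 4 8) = (0 8 3 9 4) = [8, 1, 2, 9, 0, 5, 6, 7, 3, 4]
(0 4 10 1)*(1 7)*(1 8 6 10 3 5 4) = (0 1)(3 5 4)(6 10 7 8) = [1, 0, 2, 5, 3, 4, 10, 8, 6, 9, 7]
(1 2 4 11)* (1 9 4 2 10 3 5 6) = (1 10 3 5 6)(4 11 9) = [0, 10, 2, 5, 11, 6, 1, 7, 8, 4, 3, 9]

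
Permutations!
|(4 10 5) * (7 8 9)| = |(4 10 5)(7 8 9)| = 3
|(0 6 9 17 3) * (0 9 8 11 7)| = |(0 6 8 11 7)(3 9 17)| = 15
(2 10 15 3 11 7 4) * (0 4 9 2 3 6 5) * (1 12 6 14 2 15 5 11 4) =(0 1 12 6 11 7 9 15 14 2 10 5)(3 4) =[1, 12, 10, 4, 3, 0, 11, 9, 8, 15, 5, 7, 6, 13, 2, 14]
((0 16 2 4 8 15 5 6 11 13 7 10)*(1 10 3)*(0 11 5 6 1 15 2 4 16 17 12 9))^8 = ((0 17 12 9)(1 10 11 13 7 3 15 6 5)(2 16 4 8))^8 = (17)(1 5 6 15 3 7 13 11 10)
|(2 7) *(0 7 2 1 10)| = |(0 7 1 10)| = 4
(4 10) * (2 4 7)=(2 4 10 7)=[0, 1, 4, 3, 10, 5, 6, 2, 8, 9, 7]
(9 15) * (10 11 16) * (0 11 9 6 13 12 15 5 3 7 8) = [11, 1, 2, 7, 4, 3, 13, 8, 0, 5, 9, 16, 15, 12, 14, 6, 10] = (0 11 16 10 9 5 3 7 8)(6 13 12 15)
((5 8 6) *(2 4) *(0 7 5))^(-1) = (0 6 8 5 7)(2 4)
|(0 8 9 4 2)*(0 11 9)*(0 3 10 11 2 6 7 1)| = |(0 8 3 10 11 9 4 6 7 1)| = 10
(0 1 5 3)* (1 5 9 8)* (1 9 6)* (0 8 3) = [5, 6, 2, 8, 4, 0, 1, 7, 9, 3] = (0 5)(1 6)(3 8 9)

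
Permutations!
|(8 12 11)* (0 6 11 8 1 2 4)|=|(0 6 11 1 2 4)(8 12)|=6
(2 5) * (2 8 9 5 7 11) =(2 7 11)(5 8 9) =[0, 1, 7, 3, 4, 8, 6, 11, 9, 5, 10, 2]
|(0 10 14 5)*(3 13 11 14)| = 7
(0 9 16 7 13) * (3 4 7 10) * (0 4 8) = (0 9 16 10 3 8)(4 7 13) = [9, 1, 2, 8, 7, 5, 6, 13, 0, 16, 3, 11, 12, 4, 14, 15, 10]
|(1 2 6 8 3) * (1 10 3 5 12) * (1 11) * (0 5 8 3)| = 9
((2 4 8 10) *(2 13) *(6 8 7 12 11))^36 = (13)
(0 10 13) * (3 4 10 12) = (0 12 3 4 10 13) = [12, 1, 2, 4, 10, 5, 6, 7, 8, 9, 13, 11, 3, 0]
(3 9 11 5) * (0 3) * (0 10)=[3, 1, 2, 9, 4, 10, 6, 7, 8, 11, 0, 5]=(0 3 9 11 5 10)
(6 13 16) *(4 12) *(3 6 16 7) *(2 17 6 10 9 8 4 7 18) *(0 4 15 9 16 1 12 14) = (0 4 14)(1 12 7 3 10 16)(2 17 6 13 18)(8 15 9) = [4, 12, 17, 10, 14, 5, 13, 3, 15, 8, 16, 11, 7, 18, 0, 9, 1, 6, 2]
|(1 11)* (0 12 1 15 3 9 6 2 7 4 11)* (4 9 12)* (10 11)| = |(0 4 10 11 15 3 12 1)(2 7 9 6)| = 8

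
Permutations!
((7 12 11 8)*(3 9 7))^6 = (12)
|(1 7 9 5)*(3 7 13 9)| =4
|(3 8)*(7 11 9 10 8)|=6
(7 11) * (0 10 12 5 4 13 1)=[10, 0, 2, 3, 13, 4, 6, 11, 8, 9, 12, 7, 5, 1]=(0 10 12 5 4 13 1)(7 11)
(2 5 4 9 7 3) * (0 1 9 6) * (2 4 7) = (0 1 9 2 5 7 3 4 6) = [1, 9, 5, 4, 6, 7, 0, 3, 8, 2]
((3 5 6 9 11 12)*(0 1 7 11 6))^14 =(12)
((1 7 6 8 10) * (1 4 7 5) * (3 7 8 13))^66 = ((1 5)(3 7 6 13)(4 8 10))^66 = (3 6)(7 13)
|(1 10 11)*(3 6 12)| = 3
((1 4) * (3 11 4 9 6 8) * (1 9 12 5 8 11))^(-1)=((1 12 5 8 3)(4 9 6 11))^(-1)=(1 3 8 5 12)(4 11 6 9)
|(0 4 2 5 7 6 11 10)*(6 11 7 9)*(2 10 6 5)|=6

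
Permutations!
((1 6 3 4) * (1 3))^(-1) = (1 6)(3 4) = ((1 6)(3 4))^(-1)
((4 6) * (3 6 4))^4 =(6)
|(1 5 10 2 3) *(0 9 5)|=|(0 9 5 10 2 3 1)|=7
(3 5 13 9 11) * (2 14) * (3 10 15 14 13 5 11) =(2 13 9 3 11 10 15 14) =[0, 1, 13, 11, 4, 5, 6, 7, 8, 3, 15, 10, 12, 9, 2, 14]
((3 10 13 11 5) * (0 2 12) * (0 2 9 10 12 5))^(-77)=((0 9 10 13 11)(2 5 3 12))^(-77)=(0 13 9 11 10)(2 12 3 5)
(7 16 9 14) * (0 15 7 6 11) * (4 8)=[15, 1, 2, 3, 8, 5, 11, 16, 4, 14, 10, 0, 12, 13, 6, 7, 9]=(0 15 7 16 9 14 6 11)(4 8)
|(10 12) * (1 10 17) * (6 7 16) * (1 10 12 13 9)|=6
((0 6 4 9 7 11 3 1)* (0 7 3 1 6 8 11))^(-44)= (0 8 11 1 7)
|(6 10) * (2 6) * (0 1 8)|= |(0 1 8)(2 6 10)|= 3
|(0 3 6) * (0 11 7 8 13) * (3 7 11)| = |(0 7 8 13)(3 6)| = 4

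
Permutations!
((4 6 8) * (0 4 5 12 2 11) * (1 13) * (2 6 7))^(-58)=((0 4 7 2 11)(1 13)(5 12 6 8))^(-58)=(13)(0 7 11 4 2)(5 6)(8 12)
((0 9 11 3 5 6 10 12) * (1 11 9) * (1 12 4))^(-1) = (0 12)(1 4 10 6 5 3 11)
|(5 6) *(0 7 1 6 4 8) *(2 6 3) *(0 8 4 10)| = |(0 7 1 3 2 6 5 10)| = 8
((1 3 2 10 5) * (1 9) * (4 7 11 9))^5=(1 4 3 7 2 11 10 9 5)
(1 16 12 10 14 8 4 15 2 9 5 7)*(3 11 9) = [0, 16, 3, 11, 15, 7, 6, 1, 4, 5, 14, 9, 10, 13, 8, 2, 12] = (1 16 12 10 14 8 4 15 2 3 11 9 5 7)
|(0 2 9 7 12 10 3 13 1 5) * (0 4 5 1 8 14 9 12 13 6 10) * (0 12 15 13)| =|(0 2 15 13 8 14 9 7)(3 6 10)(4 5)| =24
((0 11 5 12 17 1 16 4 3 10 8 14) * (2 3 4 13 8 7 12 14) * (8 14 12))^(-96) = (0 12 16)(1 14 5)(2 8 7 10 3)(11 17 13)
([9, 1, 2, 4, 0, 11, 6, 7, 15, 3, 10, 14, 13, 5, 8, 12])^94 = [3, 1, 2, 0, 9, 8, 6, 7, 13, 4, 10, 15, 11, 14, 12, 5]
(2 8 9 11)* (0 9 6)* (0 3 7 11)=[9, 1, 8, 7, 4, 5, 3, 11, 6, 0, 10, 2]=(0 9)(2 8 6 3 7 11)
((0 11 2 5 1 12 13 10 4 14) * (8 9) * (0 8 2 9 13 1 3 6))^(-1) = ((0 11 9 2 5 3 6)(1 12)(4 14 8 13 10))^(-1) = (0 6 3 5 2 9 11)(1 12)(4 10 13 8 14)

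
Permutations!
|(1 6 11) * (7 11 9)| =5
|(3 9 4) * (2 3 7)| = |(2 3 9 4 7)| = 5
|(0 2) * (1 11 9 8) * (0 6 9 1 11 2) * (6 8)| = 4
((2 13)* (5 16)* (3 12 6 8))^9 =((2 13)(3 12 6 8)(5 16))^9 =(2 13)(3 12 6 8)(5 16)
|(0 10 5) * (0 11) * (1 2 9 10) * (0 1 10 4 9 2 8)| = 6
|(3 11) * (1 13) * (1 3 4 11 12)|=4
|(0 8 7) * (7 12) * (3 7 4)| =|(0 8 12 4 3 7)| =6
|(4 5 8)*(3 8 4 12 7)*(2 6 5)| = 4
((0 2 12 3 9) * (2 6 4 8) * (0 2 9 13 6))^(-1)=(2 9 8 4 6 13 3 12)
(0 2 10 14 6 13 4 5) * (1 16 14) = (0 2 10 1 16 14 6 13 4 5) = [2, 16, 10, 3, 5, 0, 13, 7, 8, 9, 1, 11, 12, 4, 6, 15, 14]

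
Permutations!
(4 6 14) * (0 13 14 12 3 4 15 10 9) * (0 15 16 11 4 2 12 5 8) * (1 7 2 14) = (0 13 1 7 2 12 3 14 16 11 4 6 5 8)(9 15 10) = [13, 7, 12, 14, 6, 8, 5, 2, 0, 15, 9, 4, 3, 1, 16, 10, 11]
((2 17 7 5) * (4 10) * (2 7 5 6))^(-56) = ((2 17 5 7 6)(4 10))^(-56) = (2 6 7 5 17)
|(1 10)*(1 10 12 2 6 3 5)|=|(1 12 2 6 3 5)|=6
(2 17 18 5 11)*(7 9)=(2 17 18 5 11)(7 9)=[0, 1, 17, 3, 4, 11, 6, 9, 8, 7, 10, 2, 12, 13, 14, 15, 16, 18, 5]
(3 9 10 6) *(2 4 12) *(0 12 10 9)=(0 12 2 4 10 6 3)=[12, 1, 4, 0, 10, 5, 3, 7, 8, 9, 6, 11, 2]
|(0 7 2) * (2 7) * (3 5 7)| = |(0 2)(3 5 7)| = 6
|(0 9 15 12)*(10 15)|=5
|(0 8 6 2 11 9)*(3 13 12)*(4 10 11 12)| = |(0 8 6 2 12 3 13 4 10 11 9)| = 11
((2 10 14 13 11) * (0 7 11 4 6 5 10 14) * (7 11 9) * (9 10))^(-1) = ((0 11 2 14 13 4 6 5 9 7 10))^(-1) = (0 10 7 9 5 6 4 13 14 2 11)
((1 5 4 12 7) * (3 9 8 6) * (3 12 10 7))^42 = ((1 5 4 10 7)(3 9 8 6 12))^42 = (1 4 7 5 10)(3 8 12 9 6)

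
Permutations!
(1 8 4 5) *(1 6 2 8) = (2 8 4 5 6) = [0, 1, 8, 3, 5, 6, 2, 7, 4]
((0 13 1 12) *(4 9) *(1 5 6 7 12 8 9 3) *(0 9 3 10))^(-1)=(0 10 4 9 12 7 6 5 13)(1 3 8)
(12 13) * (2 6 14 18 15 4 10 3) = (2 6 14 18 15 4 10 3)(12 13) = [0, 1, 6, 2, 10, 5, 14, 7, 8, 9, 3, 11, 13, 12, 18, 4, 16, 17, 15]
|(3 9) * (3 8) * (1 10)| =|(1 10)(3 9 8)| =6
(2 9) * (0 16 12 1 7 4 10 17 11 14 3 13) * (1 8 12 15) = [16, 7, 9, 13, 10, 5, 6, 4, 12, 2, 17, 14, 8, 0, 3, 1, 15, 11] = (0 16 15 1 7 4 10 17 11 14 3 13)(2 9)(8 12)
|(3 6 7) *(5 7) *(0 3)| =|(0 3 6 5 7)| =5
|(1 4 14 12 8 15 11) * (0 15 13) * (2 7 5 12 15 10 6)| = |(0 10 6 2 7 5 12 8 13)(1 4 14 15 11)| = 45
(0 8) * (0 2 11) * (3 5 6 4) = [8, 1, 11, 5, 3, 6, 4, 7, 2, 9, 10, 0] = (0 8 2 11)(3 5 6 4)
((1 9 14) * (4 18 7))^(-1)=((1 9 14)(4 18 7))^(-1)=(1 14 9)(4 7 18)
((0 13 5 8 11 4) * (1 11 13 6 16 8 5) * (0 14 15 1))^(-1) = ((0 6 16 8 13)(1 11 4 14 15))^(-1) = (0 13 8 16 6)(1 15 14 4 11)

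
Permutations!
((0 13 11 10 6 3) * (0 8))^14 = ((0 13 11 10 6 3 8))^14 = (13)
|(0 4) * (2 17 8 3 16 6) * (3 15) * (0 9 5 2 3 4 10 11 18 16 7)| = 56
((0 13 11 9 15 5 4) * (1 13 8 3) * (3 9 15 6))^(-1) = ((0 8 9 6 3 1 13 11 15 5 4))^(-1) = (0 4 5 15 11 13 1 3 6 9 8)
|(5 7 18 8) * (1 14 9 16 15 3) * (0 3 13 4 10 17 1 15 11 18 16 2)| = 66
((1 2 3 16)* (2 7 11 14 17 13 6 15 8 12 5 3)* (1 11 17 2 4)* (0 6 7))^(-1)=(0 1 4 2 14 11 16 3 5 12 8 15 6)(7 13 17)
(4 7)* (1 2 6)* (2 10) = (1 10 2 6)(4 7) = [0, 10, 6, 3, 7, 5, 1, 4, 8, 9, 2]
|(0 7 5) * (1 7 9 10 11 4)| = 8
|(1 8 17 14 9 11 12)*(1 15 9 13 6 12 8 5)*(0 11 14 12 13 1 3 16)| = |(0 11 8 17 12 15 9 14 1 5 3 16)(6 13)| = 12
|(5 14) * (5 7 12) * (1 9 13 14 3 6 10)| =10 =|(1 9 13 14 7 12 5 3 6 10)|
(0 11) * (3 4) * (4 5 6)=(0 11)(3 5 6 4)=[11, 1, 2, 5, 3, 6, 4, 7, 8, 9, 10, 0]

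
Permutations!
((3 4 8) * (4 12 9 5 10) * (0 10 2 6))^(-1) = ((0 10 4 8 3 12 9 5 2 6))^(-1) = (0 6 2 5 9 12 3 8 4 10)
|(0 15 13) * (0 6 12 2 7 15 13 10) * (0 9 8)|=10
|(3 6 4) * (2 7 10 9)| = |(2 7 10 9)(3 6 4)| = 12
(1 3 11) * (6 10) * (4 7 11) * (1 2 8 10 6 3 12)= (1 12)(2 8 10 3 4 7 11)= [0, 12, 8, 4, 7, 5, 6, 11, 10, 9, 3, 2, 1]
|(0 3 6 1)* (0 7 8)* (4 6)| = 7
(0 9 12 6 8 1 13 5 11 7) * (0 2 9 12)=(0 12 6 8 1 13 5 11 7 2 9)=[12, 13, 9, 3, 4, 11, 8, 2, 1, 0, 10, 7, 6, 5]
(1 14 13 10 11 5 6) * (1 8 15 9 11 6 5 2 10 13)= (1 14)(2 10 6 8 15 9 11)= [0, 14, 10, 3, 4, 5, 8, 7, 15, 11, 6, 2, 12, 13, 1, 9]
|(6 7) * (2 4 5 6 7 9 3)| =|(2 4 5 6 9 3)| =6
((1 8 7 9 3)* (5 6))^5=(9)(5 6)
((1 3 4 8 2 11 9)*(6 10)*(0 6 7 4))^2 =(0 10 4 2 9 3 6 7 8 11 1)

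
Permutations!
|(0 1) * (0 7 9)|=4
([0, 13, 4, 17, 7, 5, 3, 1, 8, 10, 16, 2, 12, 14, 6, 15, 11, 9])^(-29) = (1 2 10 3 13 4 16 17 14 7 11 9 6)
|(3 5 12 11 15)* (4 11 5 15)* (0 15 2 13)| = |(0 15 3 2 13)(4 11)(5 12)| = 10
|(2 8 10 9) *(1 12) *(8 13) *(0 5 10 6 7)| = |(0 5 10 9 2 13 8 6 7)(1 12)| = 18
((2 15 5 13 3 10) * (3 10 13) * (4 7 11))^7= ((2 15 5 3 13 10)(4 7 11))^7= (2 15 5 3 13 10)(4 7 11)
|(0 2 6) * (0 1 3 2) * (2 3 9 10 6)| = |(1 9 10 6)| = 4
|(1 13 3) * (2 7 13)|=|(1 2 7 13 3)|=5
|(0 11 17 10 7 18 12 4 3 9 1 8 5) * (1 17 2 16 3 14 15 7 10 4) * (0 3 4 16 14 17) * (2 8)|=42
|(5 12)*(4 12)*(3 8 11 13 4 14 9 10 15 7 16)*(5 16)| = |(3 8 11 13 4 12 16)(5 14 9 10 15 7)| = 42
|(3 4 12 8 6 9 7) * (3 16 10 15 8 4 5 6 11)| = 10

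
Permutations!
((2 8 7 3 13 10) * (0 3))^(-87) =(0 2 3 8 13 7 10)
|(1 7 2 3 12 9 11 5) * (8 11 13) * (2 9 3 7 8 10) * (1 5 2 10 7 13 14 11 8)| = 6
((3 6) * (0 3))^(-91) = (0 6 3)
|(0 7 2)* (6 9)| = 6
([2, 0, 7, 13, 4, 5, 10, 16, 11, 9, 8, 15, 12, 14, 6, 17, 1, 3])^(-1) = (0 1 16 7 2)(3 17 15 11 8 10 6 14 13)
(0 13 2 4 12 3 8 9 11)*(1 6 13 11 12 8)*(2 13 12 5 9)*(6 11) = [6, 11, 4, 1, 8, 9, 12, 7, 2, 5, 10, 0, 3, 13] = (13)(0 6 12 3 1 11)(2 4 8)(5 9)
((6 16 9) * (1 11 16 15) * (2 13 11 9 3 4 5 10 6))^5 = ((1 9 2 13 11 16 3 4 5 10 6 15))^5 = (1 16 6 13 5 9 3 15 11 10 2 4)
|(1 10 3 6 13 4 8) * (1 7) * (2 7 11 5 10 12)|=|(1 12 2 7)(3 6 13 4 8 11 5 10)|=8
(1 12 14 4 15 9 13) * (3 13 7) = (1 12 14 4 15 9 7 3 13) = [0, 12, 2, 13, 15, 5, 6, 3, 8, 7, 10, 11, 14, 1, 4, 9]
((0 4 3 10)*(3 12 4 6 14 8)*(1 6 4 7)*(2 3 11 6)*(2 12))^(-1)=((0 4 2 3 10)(1 12 7)(6 14 8 11))^(-1)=(0 10 3 2 4)(1 7 12)(6 11 8 14)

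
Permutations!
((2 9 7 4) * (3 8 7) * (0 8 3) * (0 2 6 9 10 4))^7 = (0 8 7)(2 4 9 10 6)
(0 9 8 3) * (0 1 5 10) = [9, 5, 2, 1, 4, 10, 6, 7, 3, 8, 0] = (0 9 8 3 1 5 10)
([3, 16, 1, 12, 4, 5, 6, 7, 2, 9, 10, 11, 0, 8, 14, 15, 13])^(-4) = (0 12 3)(1 16 13 8 2)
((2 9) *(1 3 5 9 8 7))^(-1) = (1 7 8 2 9 5 3)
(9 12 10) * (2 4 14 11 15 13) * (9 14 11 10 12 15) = [0, 1, 4, 3, 11, 5, 6, 7, 8, 15, 14, 9, 12, 2, 10, 13] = (2 4 11 9 15 13)(10 14)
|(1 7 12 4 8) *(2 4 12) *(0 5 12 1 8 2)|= 10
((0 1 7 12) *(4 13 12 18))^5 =((0 1 7 18 4 13 12))^5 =(0 13 18 1 12 4 7)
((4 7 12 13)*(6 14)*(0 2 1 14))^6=(0 2 1 14 6)(4 12)(7 13)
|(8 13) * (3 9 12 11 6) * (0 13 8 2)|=|(0 13 2)(3 9 12 11 6)|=15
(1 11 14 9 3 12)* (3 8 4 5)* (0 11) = (0 11 14 9 8 4 5 3 12 1) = [11, 0, 2, 12, 5, 3, 6, 7, 4, 8, 10, 14, 1, 13, 9]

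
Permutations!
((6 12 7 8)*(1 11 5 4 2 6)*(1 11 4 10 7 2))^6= (12)(5 10 7 8 11)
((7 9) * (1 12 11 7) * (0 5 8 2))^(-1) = ((0 5 8 2)(1 12 11 7 9))^(-1) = (0 2 8 5)(1 9 7 11 12)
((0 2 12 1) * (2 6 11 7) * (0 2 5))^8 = ((0 6 11 7 5)(1 2 12))^8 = (0 7 6 5 11)(1 12 2)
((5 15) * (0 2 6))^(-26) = (15)(0 2 6)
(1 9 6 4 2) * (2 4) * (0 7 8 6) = (0 7 8 6 2 1 9) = [7, 9, 1, 3, 4, 5, 2, 8, 6, 0]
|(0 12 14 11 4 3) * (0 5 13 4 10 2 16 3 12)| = 10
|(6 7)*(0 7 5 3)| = |(0 7 6 5 3)| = 5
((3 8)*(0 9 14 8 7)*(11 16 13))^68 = (0 14 3)(7 9 8)(11 13 16)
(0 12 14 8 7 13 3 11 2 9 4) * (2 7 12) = (0 2 9 4)(3 11 7 13)(8 12 14) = [2, 1, 9, 11, 0, 5, 6, 13, 12, 4, 10, 7, 14, 3, 8]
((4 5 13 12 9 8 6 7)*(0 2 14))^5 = (0 14 2)(4 8 13 7 9 5 6 12)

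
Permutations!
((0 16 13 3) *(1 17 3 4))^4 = ((0 16 13 4 1 17 3))^4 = (0 1 16 17 13 3 4)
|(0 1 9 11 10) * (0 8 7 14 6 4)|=10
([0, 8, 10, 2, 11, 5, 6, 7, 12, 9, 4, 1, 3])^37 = (1 10 12 11 2 8 4 3)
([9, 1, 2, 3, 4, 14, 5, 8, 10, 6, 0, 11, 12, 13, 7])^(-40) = (14)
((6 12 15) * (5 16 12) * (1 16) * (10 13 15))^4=(1 13)(5 10)(6 12)(15 16)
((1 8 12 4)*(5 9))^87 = ((1 8 12 4)(5 9))^87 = (1 4 12 8)(5 9)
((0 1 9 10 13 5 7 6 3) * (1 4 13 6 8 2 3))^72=(13)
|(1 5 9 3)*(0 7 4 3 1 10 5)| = 8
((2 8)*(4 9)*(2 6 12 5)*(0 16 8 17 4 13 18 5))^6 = ((0 16 8 6 12)(2 17 4 9 13 18 5))^6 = (0 16 8 6 12)(2 5 18 13 9 4 17)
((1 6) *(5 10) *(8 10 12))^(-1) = ((1 6)(5 12 8 10))^(-1) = (1 6)(5 10 8 12)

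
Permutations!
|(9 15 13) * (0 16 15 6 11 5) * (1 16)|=9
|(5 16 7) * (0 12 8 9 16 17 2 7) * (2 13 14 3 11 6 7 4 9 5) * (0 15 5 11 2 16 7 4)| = 16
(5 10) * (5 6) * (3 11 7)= (3 11 7)(5 10 6)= [0, 1, 2, 11, 4, 10, 5, 3, 8, 9, 6, 7]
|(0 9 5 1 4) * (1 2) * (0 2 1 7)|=|(0 9 5 1 4 2 7)|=7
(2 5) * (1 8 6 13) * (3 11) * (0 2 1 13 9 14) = [2, 8, 5, 11, 4, 1, 9, 7, 6, 14, 10, 3, 12, 13, 0] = (0 2 5 1 8 6 9 14)(3 11)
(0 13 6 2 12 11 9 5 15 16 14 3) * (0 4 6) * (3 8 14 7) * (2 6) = (0 13)(2 12 11 9 5 15 16 7 3 4)(8 14) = [13, 1, 12, 4, 2, 15, 6, 3, 14, 5, 10, 9, 11, 0, 8, 16, 7]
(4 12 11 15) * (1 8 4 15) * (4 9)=(15)(1 8 9 4 12 11)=[0, 8, 2, 3, 12, 5, 6, 7, 9, 4, 10, 1, 11, 13, 14, 15]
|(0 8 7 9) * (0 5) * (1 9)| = |(0 8 7 1 9 5)| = 6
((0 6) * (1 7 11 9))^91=(0 6)(1 9 11 7)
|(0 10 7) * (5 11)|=|(0 10 7)(5 11)|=6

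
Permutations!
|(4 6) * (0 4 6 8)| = 3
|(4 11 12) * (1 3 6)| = 3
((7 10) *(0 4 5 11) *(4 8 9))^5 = (0 11 5 4 9 8)(7 10)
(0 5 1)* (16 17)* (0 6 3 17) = (0 5 1 6 3 17 16) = [5, 6, 2, 17, 4, 1, 3, 7, 8, 9, 10, 11, 12, 13, 14, 15, 0, 16]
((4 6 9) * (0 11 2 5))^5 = (0 11 2 5)(4 9 6) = ((0 11 2 5)(4 6 9))^5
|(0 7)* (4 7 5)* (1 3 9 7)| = 7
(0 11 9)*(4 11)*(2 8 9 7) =(0 4 11 7 2 8 9) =[4, 1, 8, 3, 11, 5, 6, 2, 9, 0, 10, 7]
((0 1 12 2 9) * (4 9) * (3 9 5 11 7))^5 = (0 5)(1 11)(2 3)(4 9)(7 12)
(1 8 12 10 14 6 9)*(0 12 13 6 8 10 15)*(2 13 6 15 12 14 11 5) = (0 14 8 6 9 1 10 11 5 2 13 15) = [14, 10, 13, 3, 4, 2, 9, 7, 6, 1, 11, 5, 12, 15, 8, 0]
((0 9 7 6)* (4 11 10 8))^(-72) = (11)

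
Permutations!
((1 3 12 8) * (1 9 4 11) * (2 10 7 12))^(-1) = (1 11 4 9 8 12 7 10 2 3)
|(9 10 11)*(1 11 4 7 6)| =7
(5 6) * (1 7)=(1 7)(5 6)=[0, 7, 2, 3, 4, 6, 5, 1]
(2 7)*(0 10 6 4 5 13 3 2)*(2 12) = (0 10 6 4 5 13 3 12 2 7) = [10, 1, 7, 12, 5, 13, 4, 0, 8, 9, 6, 11, 2, 3]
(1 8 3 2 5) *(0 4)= (0 4)(1 8 3 2 5)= [4, 8, 5, 2, 0, 1, 6, 7, 3]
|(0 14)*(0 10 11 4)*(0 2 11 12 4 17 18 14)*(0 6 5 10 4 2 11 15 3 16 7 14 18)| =14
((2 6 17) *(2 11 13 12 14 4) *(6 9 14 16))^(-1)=((2 9 14 4)(6 17 11 13 12 16))^(-1)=(2 4 14 9)(6 16 12 13 11 17)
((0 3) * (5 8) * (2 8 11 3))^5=(0 3 11 5 8 2)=((0 2 8 5 11 3))^5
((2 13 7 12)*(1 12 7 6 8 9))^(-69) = ((1 12 2 13 6 8 9))^(-69) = (1 12 2 13 6 8 9)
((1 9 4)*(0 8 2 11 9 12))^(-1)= ((0 8 2 11 9 4 1 12))^(-1)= (0 12 1 4 9 11 2 8)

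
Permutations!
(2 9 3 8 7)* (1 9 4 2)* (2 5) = [0, 9, 4, 8, 5, 2, 6, 1, 7, 3] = (1 9 3 8 7)(2 4 5)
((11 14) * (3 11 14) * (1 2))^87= ((14)(1 2)(3 11))^87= (14)(1 2)(3 11)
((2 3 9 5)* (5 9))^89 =(9)(2 5 3)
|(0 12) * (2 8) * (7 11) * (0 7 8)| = 6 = |(0 12 7 11 8 2)|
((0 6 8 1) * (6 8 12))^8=(12)(0 1 8)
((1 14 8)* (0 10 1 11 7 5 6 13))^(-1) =((0 10 1 14 8 11 7 5 6 13))^(-1) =(0 13 6 5 7 11 8 14 1 10)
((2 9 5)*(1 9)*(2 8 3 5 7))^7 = (1 2 7 9)(3 5 8)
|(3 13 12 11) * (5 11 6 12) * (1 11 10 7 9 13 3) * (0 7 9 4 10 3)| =8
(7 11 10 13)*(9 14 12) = (7 11 10 13)(9 14 12) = [0, 1, 2, 3, 4, 5, 6, 11, 8, 14, 13, 10, 9, 7, 12]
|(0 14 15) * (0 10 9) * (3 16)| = 10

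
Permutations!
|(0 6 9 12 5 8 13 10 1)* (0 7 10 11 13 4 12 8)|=|(0 6 9 8 4 12 5)(1 7 10)(11 13)|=42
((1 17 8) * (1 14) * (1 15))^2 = (1 8 15 17 14)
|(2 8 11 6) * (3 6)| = 5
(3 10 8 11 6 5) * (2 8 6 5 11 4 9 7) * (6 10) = (2 8 4 9 7)(3 6 11 5) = [0, 1, 8, 6, 9, 3, 11, 2, 4, 7, 10, 5]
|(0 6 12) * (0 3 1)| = |(0 6 12 3 1)| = 5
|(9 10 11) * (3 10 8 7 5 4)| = 8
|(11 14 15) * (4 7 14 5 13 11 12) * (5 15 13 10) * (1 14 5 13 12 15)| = 9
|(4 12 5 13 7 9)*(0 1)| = |(0 1)(4 12 5 13 7 9)| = 6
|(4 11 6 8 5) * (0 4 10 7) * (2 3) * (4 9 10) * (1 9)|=10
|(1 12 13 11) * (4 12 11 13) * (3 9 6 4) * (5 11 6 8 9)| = 14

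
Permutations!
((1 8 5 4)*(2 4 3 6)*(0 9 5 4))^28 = (0 6 5)(1 8 4)(2 3 9)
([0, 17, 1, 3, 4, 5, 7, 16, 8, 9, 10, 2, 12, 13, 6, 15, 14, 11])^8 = (17)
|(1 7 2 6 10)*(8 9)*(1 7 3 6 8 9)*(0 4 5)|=21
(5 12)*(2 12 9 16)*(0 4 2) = (0 4 2 12 5 9 16) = [4, 1, 12, 3, 2, 9, 6, 7, 8, 16, 10, 11, 5, 13, 14, 15, 0]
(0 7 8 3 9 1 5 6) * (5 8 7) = (0 5 6)(1 8 3 9) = [5, 8, 2, 9, 4, 6, 0, 7, 3, 1]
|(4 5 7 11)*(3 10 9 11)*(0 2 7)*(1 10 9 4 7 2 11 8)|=10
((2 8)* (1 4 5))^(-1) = (1 5 4)(2 8)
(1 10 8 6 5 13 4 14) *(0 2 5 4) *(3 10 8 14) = (0 2 5 13)(1 8 6 4 3 10 14) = [2, 8, 5, 10, 3, 13, 4, 7, 6, 9, 14, 11, 12, 0, 1]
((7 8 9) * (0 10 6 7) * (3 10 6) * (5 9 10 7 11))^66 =(0 6 11 5 9)(3 8)(7 10)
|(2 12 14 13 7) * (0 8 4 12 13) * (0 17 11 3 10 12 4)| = |(0 8)(2 13 7)(3 10 12 14 17 11)| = 6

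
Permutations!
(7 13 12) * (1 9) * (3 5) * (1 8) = (1 9 8)(3 5)(7 13 12) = [0, 9, 2, 5, 4, 3, 6, 13, 1, 8, 10, 11, 7, 12]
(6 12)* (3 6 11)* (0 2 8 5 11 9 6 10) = (0 2 8 5 11 3 10)(6 12 9) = [2, 1, 8, 10, 4, 11, 12, 7, 5, 6, 0, 3, 9]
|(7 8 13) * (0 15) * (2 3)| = 6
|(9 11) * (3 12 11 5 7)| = 6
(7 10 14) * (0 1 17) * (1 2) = (0 2 1 17)(7 10 14) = [2, 17, 1, 3, 4, 5, 6, 10, 8, 9, 14, 11, 12, 13, 7, 15, 16, 0]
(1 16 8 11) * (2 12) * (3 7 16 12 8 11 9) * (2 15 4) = (1 12 15 4 2 8 9 3 7 16 11) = [0, 12, 8, 7, 2, 5, 6, 16, 9, 3, 10, 1, 15, 13, 14, 4, 11]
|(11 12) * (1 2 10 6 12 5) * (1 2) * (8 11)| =|(2 10 6 12 8 11 5)| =7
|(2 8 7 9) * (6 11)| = 4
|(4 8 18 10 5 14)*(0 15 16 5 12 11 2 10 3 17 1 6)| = |(0 15 16 5 14 4 8 18 3 17 1 6)(2 10 12 11)| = 12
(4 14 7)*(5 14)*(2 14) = (2 14 7 4 5) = [0, 1, 14, 3, 5, 2, 6, 4, 8, 9, 10, 11, 12, 13, 7]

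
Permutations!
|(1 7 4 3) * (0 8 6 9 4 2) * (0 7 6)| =|(0 8)(1 6 9 4 3)(2 7)| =10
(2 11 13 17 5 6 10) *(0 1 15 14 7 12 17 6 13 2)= (0 1 15 14 7 12 17 5 13 6 10)(2 11)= [1, 15, 11, 3, 4, 13, 10, 12, 8, 9, 0, 2, 17, 6, 7, 14, 16, 5]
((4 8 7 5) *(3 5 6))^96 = ((3 5 4 8 7 6))^96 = (8)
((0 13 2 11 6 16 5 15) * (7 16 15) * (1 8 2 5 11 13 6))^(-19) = ((0 6 15)(1 8 2 13 5 7 16 11))^(-19) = (0 15 6)(1 7 2 11 5 8 16 13)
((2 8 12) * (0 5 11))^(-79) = ((0 5 11)(2 8 12))^(-79) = (0 11 5)(2 12 8)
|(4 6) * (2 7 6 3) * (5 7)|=|(2 5 7 6 4 3)|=6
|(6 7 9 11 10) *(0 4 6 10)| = 6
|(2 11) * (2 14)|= 3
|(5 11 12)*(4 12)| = 4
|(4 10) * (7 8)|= |(4 10)(7 8)|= 2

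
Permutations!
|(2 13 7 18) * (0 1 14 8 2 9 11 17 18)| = 28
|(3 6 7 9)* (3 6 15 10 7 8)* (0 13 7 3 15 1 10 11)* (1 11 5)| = 12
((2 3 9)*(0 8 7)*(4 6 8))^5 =(2 9 3) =((0 4 6 8 7)(2 3 9))^5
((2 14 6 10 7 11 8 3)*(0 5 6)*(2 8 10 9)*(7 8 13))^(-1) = ((0 5 6 9 2 14)(3 13 7 11 10 8))^(-1) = (0 14 2 9 6 5)(3 8 10 11 7 13)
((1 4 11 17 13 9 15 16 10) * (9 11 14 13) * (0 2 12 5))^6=(0 12)(1 9 14 16 11)(2 5)(4 15 13 10 17)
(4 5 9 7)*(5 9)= [0, 1, 2, 3, 9, 5, 6, 4, 8, 7]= (4 9 7)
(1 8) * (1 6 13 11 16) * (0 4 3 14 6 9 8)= (0 4 3 14 6 13 11 16 1)(8 9)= [4, 0, 2, 14, 3, 5, 13, 7, 9, 8, 10, 16, 12, 11, 6, 15, 1]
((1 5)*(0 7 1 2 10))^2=((0 7 1 5 2 10))^2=(0 1 2)(5 10 7)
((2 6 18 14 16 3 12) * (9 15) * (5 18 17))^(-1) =(2 12 3 16 14 18 5 17 6)(9 15)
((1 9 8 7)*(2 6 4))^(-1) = (1 7 8 9)(2 4 6) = ((1 9 8 7)(2 6 4))^(-1)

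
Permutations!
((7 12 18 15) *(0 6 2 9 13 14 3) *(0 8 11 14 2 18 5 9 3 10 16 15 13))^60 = (0 7 14 2)(3 6 12 10)(5 16 8 18)(9 15 11 13)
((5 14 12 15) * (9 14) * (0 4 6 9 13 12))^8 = (15)(0 9 4 14 6)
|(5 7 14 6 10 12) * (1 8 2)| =6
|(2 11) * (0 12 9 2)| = |(0 12 9 2 11)| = 5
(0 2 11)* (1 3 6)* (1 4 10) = (0 2 11)(1 3 6 4 10) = [2, 3, 11, 6, 10, 5, 4, 7, 8, 9, 1, 0]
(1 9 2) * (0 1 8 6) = (0 1 9 2 8 6) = [1, 9, 8, 3, 4, 5, 0, 7, 6, 2]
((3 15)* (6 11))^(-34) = (15)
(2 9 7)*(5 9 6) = (2 6 5 9 7) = [0, 1, 6, 3, 4, 9, 5, 2, 8, 7]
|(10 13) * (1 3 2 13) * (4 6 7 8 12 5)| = 30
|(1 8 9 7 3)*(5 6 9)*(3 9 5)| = 6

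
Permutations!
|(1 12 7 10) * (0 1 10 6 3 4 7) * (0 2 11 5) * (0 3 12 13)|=|(0 1 13)(2 11 5 3 4 7 6 12)|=24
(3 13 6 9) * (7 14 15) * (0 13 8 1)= (0 13 6 9 3 8 1)(7 14 15)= [13, 0, 2, 8, 4, 5, 9, 14, 1, 3, 10, 11, 12, 6, 15, 7]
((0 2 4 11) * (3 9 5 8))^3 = ((0 2 4 11)(3 9 5 8))^3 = (0 11 4 2)(3 8 5 9)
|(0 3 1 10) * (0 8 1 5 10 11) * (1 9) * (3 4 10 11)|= 9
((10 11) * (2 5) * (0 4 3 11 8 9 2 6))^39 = ((0 4 3 11 10 8 9 2 5 6))^39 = (0 6 5 2 9 8 10 11 3 4)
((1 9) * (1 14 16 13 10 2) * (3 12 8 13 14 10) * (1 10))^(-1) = (1 9)(2 10)(3 13 8 12)(14 16)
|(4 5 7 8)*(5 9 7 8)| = |(4 9 7 5 8)| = 5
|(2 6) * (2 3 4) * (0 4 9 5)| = 7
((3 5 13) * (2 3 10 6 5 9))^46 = (2 3 9)(5 10)(6 13)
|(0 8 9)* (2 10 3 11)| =|(0 8 9)(2 10 3 11)| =12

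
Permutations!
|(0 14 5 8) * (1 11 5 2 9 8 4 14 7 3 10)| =12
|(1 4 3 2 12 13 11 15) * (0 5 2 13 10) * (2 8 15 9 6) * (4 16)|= 15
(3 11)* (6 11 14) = (3 14 6 11) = [0, 1, 2, 14, 4, 5, 11, 7, 8, 9, 10, 3, 12, 13, 6]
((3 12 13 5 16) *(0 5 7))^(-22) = (0 7 13 12 3 16 5)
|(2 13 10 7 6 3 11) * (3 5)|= |(2 13 10 7 6 5 3 11)|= 8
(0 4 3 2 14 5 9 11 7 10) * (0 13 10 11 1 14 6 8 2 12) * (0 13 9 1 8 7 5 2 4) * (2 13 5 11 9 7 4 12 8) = (1 14 13 10 7 9 2 6 4 3 8 12 5) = [0, 14, 6, 8, 3, 1, 4, 9, 12, 2, 7, 11, 5, 10, 13]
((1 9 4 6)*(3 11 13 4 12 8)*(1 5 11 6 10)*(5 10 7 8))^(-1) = (1 10 6 3 8 7 4 13 11 5 12 9)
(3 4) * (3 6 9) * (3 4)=(4 6 9)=[0, 1, 2, 3, 6, 5, 9, 7, 8, 4]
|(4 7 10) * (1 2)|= |(1 2)(4 7 10)|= 6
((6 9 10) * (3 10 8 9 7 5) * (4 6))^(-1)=(3 5 7 6 4 10)(8 9)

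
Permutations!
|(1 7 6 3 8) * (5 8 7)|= |(1 5 8)(3 7 6)|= 3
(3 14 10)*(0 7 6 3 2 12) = (0 7 6 3 14 10 2 12) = [7, 1, 12, 14, 4, 5, 3, 6, 8, 9, 2, 11, 0, 13, 10]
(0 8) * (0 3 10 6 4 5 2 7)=(0 8 3 10 6 4 5 2 7)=[8, 1, 7, 10, 5, 2, 4, 0, 3, 9, 6]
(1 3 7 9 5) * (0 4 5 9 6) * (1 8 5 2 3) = (9)(0 4 2 3 7 6)(5 8) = [4, 1, 3, 7, 2, 8, 0, 6, 5, 9]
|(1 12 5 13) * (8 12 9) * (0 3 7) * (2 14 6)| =6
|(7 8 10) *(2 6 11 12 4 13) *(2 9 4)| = |(2 6 11 12)(4 13 9)(7 8 10)| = 12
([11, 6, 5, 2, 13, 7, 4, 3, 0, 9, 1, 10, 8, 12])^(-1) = (0 8 12 13 4 6 1 10 11)(2 3 7 5)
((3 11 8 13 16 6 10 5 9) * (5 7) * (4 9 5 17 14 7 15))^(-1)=(3 9 4 15 10 6 16 13 8 11)(7 14 17)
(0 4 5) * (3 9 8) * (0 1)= (0 4 5 1)(3 9 8)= [4, 0, 2, 9, 5, 1, 6, 7, 3, 8]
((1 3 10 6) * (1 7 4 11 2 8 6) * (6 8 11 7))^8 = ((1 3 10)(2 11)(4 7))^8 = (11)(1 10 3)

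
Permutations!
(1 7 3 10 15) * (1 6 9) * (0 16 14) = (0 16 14)(1 7 3 10 15 6 9) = [16, 7, 2, 10, 4, 5, 9, 3, 8, 1, 15, 11, 12, 13, 0, 6, 14]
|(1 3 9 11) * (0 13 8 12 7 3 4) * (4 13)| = |(0 4)(1 13 8 12 7 3 9 11)| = 8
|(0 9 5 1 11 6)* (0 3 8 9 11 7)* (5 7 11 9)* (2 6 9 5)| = 12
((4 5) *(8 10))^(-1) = ((4 5)(8 10))^(-1) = (4 5)(8 10)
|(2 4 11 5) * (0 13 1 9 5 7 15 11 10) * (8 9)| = 9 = |(0 13 1 8 9 5 2 4 10)(7 15 11)|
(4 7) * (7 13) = (4 13 7) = [0, 1, 2, 3, 13, 5, 6, 4, 8, 9, 10, 11, 12, 7]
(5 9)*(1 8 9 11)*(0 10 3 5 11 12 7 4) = (0 10 3 5 12 7 4)(1 8 9 11) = [10, 8, 2, 5, 0, 12, 6, 4, 9, 11, 3, 1, 7]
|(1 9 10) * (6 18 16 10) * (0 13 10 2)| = 9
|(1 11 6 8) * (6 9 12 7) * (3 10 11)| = 9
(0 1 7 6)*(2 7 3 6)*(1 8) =(0 8 1 3 6)(2 7) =[8, 3, 7, 6, 4, 5, 0, 2, 1]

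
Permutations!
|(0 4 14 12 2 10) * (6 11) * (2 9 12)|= 10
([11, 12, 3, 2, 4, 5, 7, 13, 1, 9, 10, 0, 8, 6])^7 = (0 11)(1 12 8)(2 3)(6 7 13)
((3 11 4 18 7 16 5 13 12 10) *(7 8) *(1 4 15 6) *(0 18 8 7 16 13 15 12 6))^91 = (0 13 4 5 18 6 8 15 7 1 16)(3 10 12 11)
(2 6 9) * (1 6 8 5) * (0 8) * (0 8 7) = (0 7)(1 6 9 2 8 5) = [7, 6, 8, 3, 4, 1, 9, 0, 5, 2]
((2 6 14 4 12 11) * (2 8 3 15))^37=(2 6 14 4 12 11 8 3 15)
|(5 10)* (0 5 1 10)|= 2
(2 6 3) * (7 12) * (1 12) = (1 12 7)(2 6 3) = [0, 12, 6, 2, 4, 5, 3, 1, 8, 9, 10, 11, 7]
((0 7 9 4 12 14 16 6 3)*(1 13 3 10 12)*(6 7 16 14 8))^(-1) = (0 3 13 1 4 9 7 16)(6 8 12 10)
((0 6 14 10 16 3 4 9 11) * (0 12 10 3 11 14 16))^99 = (0 11)(3 14 9 4)(6 12)(10 16)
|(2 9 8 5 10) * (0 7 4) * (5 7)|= |(0 5 10 2 9 8 7 4)|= 8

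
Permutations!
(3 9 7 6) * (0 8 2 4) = [8, 1, 4, 9, 0, 5, 3, 6, 2, 7] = (0 8 2 4)(3 9 7 6)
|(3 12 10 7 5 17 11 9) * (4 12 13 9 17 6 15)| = 42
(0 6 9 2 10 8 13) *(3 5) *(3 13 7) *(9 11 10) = (0 6 11 10 8 7 3 5 13)(2 9) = [6, 1, 9, 5, 4, 13, 11, 3, 7, 2, 8, 10, 12, 0]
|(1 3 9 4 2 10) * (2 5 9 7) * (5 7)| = 8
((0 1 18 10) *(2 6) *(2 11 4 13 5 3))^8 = ((0 1 18 10)(2 6 11 4 13 5 3))^8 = (18)(2 6 11 4 13 5 3)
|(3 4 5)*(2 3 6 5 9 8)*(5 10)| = |(2 3 4 9 8)(5 6 10)| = 15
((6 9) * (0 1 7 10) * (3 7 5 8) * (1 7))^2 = (0 10 7)(1 8)(3 5)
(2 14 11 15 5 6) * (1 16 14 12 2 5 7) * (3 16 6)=(1 6 5 3 16 14 11 15 7)(2 12)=[0, 6, 12, 16, 4, 3, 5, 1, 8, 9, 10, 15, 2, 13, 11, 7, 14]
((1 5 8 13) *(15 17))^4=(17)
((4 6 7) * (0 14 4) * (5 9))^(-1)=((0 14 4 6 7)(5 9))^(-1)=(0 7 6 4 14)(5 9)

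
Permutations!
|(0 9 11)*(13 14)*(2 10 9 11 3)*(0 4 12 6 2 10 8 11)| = 6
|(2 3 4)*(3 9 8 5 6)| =7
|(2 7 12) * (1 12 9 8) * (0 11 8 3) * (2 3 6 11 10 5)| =|(0 10 5 2 7 9 6 11 8 1 12 3)| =12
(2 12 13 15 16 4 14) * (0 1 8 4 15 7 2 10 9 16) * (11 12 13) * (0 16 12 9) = [1, 8, 13, 3, 14, 5, 6, 2, 4, 12, 0, 9, 11, 7, 10, 16, 15] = (0 1 8 4 14 10)(2 13 7)(9 12 11)(15 16)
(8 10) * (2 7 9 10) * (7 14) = [0, 1, 14, 3, 4, 5, 6, 9, 2, 10, 8, 11, 12, 13, 7] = (2 14 7 9 10 8)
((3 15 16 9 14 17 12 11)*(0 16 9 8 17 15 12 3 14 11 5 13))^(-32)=((0 16 8 17 3 12 5 13)(9 11 14 15))^(-32)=(17)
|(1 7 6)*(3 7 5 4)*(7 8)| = |(1 5 4 3 8 7 6)| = 7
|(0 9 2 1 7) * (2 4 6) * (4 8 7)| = |(0 9 8 7)(1 4 6 2)| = 4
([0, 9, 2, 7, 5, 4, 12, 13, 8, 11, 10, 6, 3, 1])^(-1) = (1 13 7 3 12 6 11 9)(4 5)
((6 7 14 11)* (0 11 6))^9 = (14)(0 11)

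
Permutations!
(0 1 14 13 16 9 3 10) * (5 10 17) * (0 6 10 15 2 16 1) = (1 14 13)(2 16 9 3 17 5 15)(6 10) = [0, 14, 16, 17, 4, 15, 10, 7, 8, 3, 6, 11, 12, 1, 13, 2, 9, 5]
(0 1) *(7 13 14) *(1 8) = (0 8 1)(7 13 14) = [8, 0, 2, 3, 4, 5, 6, 13, 1, 9, 10, 11, 12, 14, 7]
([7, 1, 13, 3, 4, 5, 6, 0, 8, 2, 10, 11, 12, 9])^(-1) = (0 7)(2 9 13)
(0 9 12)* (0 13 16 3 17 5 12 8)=[9, 1, 2, 17, 4, 12, 6, 7, 0, 8, 10, 11, 13, 16, 14, 15, 3, 5]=(0 9 8)(3 17 5 12 13 16)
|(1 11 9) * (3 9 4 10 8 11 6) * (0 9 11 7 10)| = |(0 9 1 6 3 11 4)(7 10 8)| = 21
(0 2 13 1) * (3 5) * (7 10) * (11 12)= [2, 0, 13, 5, 4, 3, 6, 10, 8, 9, 7, 12, 11, 1]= (0 2 13 1)(3 5)(7 10)(11 12)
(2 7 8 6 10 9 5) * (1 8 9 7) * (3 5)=[0, 8, 1, 5, 4, 2, 10, 9, 6, 3, 7]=(1 8 6 10 7 9 3 5 2)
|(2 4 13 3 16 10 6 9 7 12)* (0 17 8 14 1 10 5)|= 16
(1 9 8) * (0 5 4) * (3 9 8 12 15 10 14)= (0 5 4)(1 8)(3 9 12 15 10 14)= [5, 8, 2, 9, 0, 4, 6, 7, 1, 12, 14, 11, 15, 13, 3, 10]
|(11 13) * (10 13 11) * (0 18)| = |(0 18)(10 13)| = 2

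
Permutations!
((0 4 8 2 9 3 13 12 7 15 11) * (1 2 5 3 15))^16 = (0 5 12 2 11 8 13 1 15 4 3 7 9)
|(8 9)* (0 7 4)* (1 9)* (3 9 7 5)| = 8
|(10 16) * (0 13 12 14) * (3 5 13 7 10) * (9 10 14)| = |(0 7 14)(3 5 13 12 9 10 16)| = 21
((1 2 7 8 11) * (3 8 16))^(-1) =(1 11 8 3 16 7 2)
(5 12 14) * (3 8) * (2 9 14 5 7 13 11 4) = (2 9 14 7 13 11 4)(3 8)(5 12) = [0, 1, 9, 8, 2, 12, 6, 13, 3, 14, 10, 4, 5, 11, 7]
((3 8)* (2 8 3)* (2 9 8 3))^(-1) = ((2 3)(8 9))^(-1) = (2 3)(8 9)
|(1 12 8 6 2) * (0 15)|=10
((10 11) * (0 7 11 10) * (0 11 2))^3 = (11)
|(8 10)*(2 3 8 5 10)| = 6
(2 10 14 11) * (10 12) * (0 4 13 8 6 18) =(0 4 13 8 6 18)(2 12 10 14 11) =[4, 1, 12, 3, 13, 5, 18, 7, 6, 9, 14, 2, 10, 8, 11, 15, 16, 17, 0]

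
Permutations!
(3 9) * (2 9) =(2 9 3) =[0, 1, 9, 2, 4, 5, 6, 7, 8, 3]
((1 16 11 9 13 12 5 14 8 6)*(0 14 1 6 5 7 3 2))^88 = (0 7 9 1 14 3 13 16 8 2 12 11 5)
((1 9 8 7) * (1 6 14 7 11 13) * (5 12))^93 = (14)(1 11 9 13 8)(5 12)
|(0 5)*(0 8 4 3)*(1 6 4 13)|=|(0 5 8 13 1 6 4 3)|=8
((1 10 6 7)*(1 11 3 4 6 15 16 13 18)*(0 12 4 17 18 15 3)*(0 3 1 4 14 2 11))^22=((0 12 14 2 11 3 17 18 4 6 7)(1 10)(13 15 16))^22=(18)(13 15 16)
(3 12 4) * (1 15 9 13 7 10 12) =[0, 15, 2, 1, 3, 5, 6, 10, 8, 13, 12, 11, 4, 7, 14, 9] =(1 15 9 13 7 10 12 4 3)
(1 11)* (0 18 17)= (0 18 17)(1 11)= [18, 11, 2, 3, 4, 5, 6, 7, 8, 9, 10, 1, 12, 13, 14, 15, 16, 0, 17]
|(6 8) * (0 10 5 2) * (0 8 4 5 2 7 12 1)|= |(0 10 2 8 6 4 5 7 12 1)|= 10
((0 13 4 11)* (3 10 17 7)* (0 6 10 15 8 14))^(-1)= (0 14 8 15 3 7 17 10 6 11 4 13)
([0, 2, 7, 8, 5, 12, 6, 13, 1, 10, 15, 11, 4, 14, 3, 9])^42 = (15)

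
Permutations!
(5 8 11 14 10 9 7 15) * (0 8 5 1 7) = [8, 7, 2, 3, 4, 5, 6, 15, 11, 0, 9, 14, 12, 13, 10, 1] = (0 8 11 14 10 9)(1 7 15)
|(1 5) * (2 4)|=|(1 5)(2 4)|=2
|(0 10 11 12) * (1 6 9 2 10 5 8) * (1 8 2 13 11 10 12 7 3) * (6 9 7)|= |(0 5 2 12)(1 9 13 11 6 7 3)|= 28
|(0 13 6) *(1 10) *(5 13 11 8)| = 6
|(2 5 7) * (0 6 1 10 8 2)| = 8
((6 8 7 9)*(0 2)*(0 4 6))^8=(0 2 4 6 8 7 9)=((0 2 4 6 8 7 9))^8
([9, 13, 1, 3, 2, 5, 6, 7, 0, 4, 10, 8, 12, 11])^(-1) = (0 8 11 13 1 2 4 9)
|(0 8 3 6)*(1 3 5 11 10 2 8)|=20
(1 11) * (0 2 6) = [2, 11, 6, 3, 4, 5, 0, 7, 8, 9, 10, 1] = (0 2 6)(1 11)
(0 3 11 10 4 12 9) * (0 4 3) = (3 11 10)(4 12 9) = [0, 1, 2, 11, 12, 5, 6, 7, 8, 4, 3, 10, 9]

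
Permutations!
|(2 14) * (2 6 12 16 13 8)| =|(2 14 6 12 16 13 8)| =7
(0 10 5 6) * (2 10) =(0 2 10 5 6) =[2, 1, 10, 3, 4, 6, 0, 7, 8, 9, 5]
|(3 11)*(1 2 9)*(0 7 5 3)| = 15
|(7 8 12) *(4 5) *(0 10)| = |(0 10)(4 5)(7 8 12)| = 6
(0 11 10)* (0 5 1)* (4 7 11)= (0 4 7 11 10 5 1)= [4, 0, 2, 3, 7, 1, 6, 11, 8, 9, 5, 10]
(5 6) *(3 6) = (3 6 5) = [0, 1, 2, 6, 4, 3, 5]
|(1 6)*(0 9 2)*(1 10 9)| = |(0 1 6 10 9 2)| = 6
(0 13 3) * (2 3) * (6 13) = [6, 1, 3, 0, 4, 5, 13, 7, 8, 9, 10, 11, 12, 2] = (0 6 13 2 3)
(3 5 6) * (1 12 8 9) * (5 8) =(1 12 5 6 3 8 9) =[0, 12, 2, 8, 4, 6, 3, 7, 9, 1, 10, 11, 5]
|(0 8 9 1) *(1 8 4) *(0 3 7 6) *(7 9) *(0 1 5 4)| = 6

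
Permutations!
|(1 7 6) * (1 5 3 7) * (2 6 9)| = 6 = |(2 6 5 3 7 9)|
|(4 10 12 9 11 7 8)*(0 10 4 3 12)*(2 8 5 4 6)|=10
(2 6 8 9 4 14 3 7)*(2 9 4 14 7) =(2 6 8 4 7 9 14 3) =[0, 1, 6, 2, 7, 5, 8, 9, 4, 14, 10, 11, 12, 13, 3]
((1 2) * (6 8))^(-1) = ((1 2)(6 8))^(-1) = (1 2)(6 8)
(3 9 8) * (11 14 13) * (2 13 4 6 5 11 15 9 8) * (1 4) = (1 4 6 5 11 14)(2 13 15 9)(3 8) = [0, 4, 13, 8, 6, 11, 5, 7, 3, 2, 10, 14, 12, 15, 1, 9]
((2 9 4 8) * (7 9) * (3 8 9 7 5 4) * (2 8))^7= (2 4 3 5 9)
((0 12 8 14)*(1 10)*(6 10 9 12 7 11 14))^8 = (14)(1 12 6)(8 10 9)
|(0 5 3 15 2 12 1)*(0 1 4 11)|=|(0 5 3 15 2 12 4 11)|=8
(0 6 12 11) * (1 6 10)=(0 10 1 6 12 11)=[10, 6, 2, 3, 4, 5, 12, 7, 8, 9, 1, 0, 11]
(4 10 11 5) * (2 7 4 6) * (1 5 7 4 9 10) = (1 5 6 2 4)(7 9 10 11) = [0, 5, 4, 3, 1, 6, 2, 9, 8, 10, 11, 7]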